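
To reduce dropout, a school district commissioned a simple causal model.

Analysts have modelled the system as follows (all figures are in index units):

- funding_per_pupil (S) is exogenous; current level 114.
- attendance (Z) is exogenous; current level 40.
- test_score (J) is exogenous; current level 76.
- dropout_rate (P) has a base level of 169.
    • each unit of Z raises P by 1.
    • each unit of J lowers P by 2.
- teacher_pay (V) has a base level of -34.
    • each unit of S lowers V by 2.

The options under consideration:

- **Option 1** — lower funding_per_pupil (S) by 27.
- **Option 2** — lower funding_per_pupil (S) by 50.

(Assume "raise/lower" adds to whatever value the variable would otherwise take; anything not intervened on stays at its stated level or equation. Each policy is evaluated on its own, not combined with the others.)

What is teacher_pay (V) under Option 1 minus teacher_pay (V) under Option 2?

Option 1 (S − 27):
  S = 114 − 27 = 87
  V = -34 − 2·87 = -208
Option 2 (S − 50):
  S = 114 − 50 = 64
  V = -34 − 2·64 = -162
V: -208 − (-162) = -46

-46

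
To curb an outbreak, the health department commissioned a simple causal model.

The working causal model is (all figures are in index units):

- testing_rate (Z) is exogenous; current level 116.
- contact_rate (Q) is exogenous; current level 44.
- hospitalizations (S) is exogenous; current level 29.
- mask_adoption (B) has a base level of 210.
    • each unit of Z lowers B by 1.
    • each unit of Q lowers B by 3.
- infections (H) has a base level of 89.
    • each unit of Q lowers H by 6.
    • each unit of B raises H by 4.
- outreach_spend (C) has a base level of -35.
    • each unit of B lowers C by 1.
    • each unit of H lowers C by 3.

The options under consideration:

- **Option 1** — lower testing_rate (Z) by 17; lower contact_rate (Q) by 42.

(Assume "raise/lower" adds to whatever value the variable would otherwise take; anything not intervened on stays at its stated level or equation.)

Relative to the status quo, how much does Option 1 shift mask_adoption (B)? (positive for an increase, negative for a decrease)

143

Baseline:
  Z = 116
  Q = 44
  B = 210 − 116 − 3·44 = -38
Option 1 (Z − 17, Q − 42):
  Z = 116 − 17 = 99
  Q = 44 − 42 = 2
  B = 210 − 99 − 3·2 = 105
Change in B: 105 − (-38) = 143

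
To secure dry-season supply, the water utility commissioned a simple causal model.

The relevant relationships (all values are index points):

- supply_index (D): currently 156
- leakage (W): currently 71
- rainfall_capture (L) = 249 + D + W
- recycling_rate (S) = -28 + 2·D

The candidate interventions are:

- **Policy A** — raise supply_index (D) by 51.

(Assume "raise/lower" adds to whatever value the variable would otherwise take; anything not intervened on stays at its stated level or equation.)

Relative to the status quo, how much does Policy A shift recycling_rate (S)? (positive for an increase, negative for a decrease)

102

Baseline:
  D = 156
  S = -28 + 2·156 = 284
Policy A (D + 51):
  D = 156 + 51 = 207
  S = -28 + 2·207 = 386
Change in S: 386 − 284 = 102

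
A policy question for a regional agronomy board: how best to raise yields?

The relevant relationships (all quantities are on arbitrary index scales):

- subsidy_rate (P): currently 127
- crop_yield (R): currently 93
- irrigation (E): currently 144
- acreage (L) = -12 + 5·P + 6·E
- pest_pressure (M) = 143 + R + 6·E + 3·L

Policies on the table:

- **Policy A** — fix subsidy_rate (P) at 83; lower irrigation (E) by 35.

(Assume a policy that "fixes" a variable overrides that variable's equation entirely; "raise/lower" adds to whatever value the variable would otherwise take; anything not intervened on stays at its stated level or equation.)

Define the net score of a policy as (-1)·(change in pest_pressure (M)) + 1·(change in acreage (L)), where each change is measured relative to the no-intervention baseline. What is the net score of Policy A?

1070

Baseline:
  P = 127
  R = 93
  E = 144
  L = -12 + 5·127 + 6·144 = 1487
  M = 143 + 93 + 6·144 + 3·1487 = 5561
Policy A (P := 83, E − 35):
  P = 83
  R = 93
  E = 144 − 35 = 109
  L = -12 + 5·83 + 6·109 = 1057
  M = 143 + 93 + 6·109 + 3·1057 = 4061
ΔM = 4061 − 5561 = -1500; ΔL = 1057 − 1487 = -430
Score = (-1)·(-1500) + 1·(-430) = 1070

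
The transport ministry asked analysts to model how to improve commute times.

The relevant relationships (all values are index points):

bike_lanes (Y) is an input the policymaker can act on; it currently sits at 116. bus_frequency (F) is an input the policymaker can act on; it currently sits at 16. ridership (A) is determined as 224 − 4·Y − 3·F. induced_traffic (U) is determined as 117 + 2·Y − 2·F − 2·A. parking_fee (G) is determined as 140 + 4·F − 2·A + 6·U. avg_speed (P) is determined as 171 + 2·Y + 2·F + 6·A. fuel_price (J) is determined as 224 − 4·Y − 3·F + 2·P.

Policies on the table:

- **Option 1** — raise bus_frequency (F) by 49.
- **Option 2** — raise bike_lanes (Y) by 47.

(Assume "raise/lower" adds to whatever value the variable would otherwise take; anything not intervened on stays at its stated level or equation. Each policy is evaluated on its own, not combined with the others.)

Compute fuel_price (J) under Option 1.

-4589

Option 1 (F + 49):
  Y = 116
  F = 16 + 49 = 65
  A = 224 − 4·116 − 3·65 = -435
  P = 171 + 2·116 + 2·65 + 6·(-435) = -2077
  J = 224 − 4·116 − 3·65 + 2·(-2077) = -4589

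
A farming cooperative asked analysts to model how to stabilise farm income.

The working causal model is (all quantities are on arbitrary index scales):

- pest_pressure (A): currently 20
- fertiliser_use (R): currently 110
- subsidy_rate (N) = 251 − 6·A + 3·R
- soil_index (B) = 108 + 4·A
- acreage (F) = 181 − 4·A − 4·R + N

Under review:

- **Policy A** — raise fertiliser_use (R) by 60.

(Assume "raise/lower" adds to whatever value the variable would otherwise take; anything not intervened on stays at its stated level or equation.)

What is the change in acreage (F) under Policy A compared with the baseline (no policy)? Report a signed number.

Baseline:
  A = 20
  R = 110
  N = 251 − 6·20 + 3·110 = 461
  F = 181 − 4·20 − 4·110 + 461 = 122
Policy A (R + 60):
  A = 20
  R = 110 + 60 = 170
  N = 251 − 6·20 + 3·170 = 641
  F = 181 − 4·20 − 4·170 + 641 = 62
Change in F: 62 − 122 = -60

-60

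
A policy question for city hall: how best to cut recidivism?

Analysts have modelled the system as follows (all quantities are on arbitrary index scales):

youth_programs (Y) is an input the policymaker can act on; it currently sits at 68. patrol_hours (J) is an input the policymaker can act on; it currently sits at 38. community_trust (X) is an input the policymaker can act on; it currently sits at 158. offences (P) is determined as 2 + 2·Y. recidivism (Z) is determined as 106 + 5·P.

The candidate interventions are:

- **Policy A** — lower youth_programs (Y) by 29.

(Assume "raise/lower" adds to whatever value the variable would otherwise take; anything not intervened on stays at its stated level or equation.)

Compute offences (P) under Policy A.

80

Policy A (Y − 29):
  Y = 68 − 29 = 39
  P = 2 + 2·39 = 80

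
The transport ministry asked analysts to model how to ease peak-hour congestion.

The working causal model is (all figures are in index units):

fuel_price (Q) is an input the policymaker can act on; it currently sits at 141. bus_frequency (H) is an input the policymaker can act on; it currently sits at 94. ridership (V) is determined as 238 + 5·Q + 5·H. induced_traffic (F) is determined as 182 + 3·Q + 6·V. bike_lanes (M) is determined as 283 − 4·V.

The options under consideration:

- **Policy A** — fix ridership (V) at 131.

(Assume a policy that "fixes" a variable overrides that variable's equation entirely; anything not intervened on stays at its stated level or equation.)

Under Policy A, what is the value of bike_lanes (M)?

Policy A (V := 131):
  Q = 141
  H = 94
  V = 131
  M = 283 − 4·131 = -241

-241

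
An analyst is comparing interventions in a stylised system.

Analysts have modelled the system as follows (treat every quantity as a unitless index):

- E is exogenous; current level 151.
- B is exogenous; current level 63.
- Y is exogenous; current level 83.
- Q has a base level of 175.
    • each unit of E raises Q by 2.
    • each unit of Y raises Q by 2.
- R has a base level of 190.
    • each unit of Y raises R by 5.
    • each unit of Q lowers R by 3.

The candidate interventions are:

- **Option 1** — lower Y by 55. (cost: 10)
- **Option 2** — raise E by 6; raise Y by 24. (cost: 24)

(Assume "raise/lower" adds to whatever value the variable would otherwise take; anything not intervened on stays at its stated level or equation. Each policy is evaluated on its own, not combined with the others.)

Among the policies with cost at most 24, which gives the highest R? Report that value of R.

Option 1 (Y − 55):
  E = 151
  Y = 83 − 55 = 28
  Q = 175 + 2·151 + 2·28 = 533
  R = 190 + 5·28 − 3·533 = -1269
Option 2 (E + 6, Y + 24):
  E = 151 + 6 = 157
  Y = 83 + 24 = 107
  Q = 175 + 2·157 + 2·107 = 703
  R = 190 + 5·107 − 3·703 = -1384
Comparing — Option 1: R=-1269, Option 2: R=-1384. Highest is -1269 (Option 1).

-1269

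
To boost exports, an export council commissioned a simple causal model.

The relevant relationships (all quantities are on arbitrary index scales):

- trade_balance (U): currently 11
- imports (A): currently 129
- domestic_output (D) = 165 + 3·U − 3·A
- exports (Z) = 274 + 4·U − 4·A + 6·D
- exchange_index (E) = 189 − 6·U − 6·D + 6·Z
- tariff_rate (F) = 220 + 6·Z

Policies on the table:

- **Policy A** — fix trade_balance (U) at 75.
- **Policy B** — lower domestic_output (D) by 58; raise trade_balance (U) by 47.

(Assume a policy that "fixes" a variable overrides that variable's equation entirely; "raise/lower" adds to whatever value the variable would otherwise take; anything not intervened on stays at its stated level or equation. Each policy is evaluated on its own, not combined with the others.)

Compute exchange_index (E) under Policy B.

Policy B (D − 58, U + 47):
  U = 11 + 47 = 58
  A = 129
  D = 165 + 3·58 − 3·129 (−58 from intervention) = -106
  Z = 274 + 4·58 − 4·129 + 6·(-106) = -646
  E = 189 − 6·58 − 6·(-106) + 6·(-646) = -3399

-3399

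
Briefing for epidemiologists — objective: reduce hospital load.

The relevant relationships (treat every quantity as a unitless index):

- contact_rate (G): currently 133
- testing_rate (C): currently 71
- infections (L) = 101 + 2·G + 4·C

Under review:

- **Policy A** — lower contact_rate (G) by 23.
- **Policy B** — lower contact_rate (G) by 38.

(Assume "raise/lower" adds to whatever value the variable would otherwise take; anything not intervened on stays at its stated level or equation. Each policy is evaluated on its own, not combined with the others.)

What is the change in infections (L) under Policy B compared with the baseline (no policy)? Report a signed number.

Baseline:
  G = 133
  C = 71
  L = 101 + 2·133 + 4·71 = 651
Policy B (G − 38):
  G = 133 − 38 = 95
  C = 71
  L = 101 + 2·95 + 4·71 = 575
Change in L: 575 − 651 = -76

-76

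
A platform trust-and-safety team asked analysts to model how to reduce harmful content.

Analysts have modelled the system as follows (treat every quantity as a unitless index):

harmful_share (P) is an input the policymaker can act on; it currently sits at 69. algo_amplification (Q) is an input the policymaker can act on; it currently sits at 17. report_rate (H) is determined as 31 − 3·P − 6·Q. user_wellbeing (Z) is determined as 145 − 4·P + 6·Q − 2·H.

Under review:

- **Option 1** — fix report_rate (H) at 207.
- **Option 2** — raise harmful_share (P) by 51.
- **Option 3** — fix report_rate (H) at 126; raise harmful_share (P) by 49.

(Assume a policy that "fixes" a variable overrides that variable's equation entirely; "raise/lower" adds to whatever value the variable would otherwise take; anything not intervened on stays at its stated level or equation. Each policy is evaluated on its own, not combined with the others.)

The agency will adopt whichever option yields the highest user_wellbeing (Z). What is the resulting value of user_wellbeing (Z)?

Option 1 (H := 207):
  P = 69
  Q = 17
  H = 207
  Z = 145 − 4·69 + 6·17 − 2·207 = -443
Option 2 (P + 51):
  P = 69 + 51 = 120
  Q = 17
  H = 31 − 3·120 − 6·17 = -431
  Z = 145 − 4·120 + 6·17 − 2·(-431) = 629
Option 3 (H := 126, P + 49):
  P = 69 + 49 = 118
  Q = 17
  H = 126
  Z = 145 − 4·118 + 6·17 − 2·126 = -477
Comparing — Option 1: Z=-443, Option 2: Z=629, Option 3: Z=-477. Highest is 629 (Option 2).

629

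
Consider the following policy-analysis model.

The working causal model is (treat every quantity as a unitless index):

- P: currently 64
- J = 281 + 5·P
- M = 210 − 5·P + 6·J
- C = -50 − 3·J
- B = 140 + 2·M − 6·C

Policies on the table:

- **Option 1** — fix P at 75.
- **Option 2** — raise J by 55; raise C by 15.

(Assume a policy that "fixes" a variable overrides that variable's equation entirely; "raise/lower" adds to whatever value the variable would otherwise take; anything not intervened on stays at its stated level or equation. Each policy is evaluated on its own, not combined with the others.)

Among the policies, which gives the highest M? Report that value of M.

Option 1 (P := 75):
  P = 75
  J = 281 + 5·75 = 656
  M = 210 − 5·75 + 6·656 = 3771
Option 2 (J + 55, C + 15):
  P = 64
  J = 281 + 5·64 (+55 from intervention) = 656
  M = 210 − 5·64 + 6·656 = 3826
Comparing — Option 1: M=3771, Option 2: M=3826. Highest is 3826 (Option 2).

3826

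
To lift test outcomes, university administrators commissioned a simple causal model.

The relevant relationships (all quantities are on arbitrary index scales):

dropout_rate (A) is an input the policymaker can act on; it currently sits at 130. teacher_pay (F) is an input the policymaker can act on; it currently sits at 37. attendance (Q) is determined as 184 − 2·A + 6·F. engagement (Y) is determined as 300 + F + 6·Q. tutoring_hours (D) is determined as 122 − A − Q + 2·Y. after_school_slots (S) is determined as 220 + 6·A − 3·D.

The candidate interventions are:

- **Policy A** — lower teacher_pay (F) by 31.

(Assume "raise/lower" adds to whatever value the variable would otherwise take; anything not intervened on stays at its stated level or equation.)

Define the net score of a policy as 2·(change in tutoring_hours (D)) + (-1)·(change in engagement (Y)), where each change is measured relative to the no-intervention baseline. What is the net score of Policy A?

-3069

Baseline:
  A = 130
  F = 37
  Q = 184 − 2·130 + 6·37 = 146
  Y = 300 + 37 + 6·146 = 1213
  D = 122 − 130 − 146 + 2·1213 = 2272
Policy A (F − 31):
  A = 130
  F = 37 − 31 = 6
  Q = 184 − 2·130 + 6·6 = -40
  Y = 300 + 6 + 6·(-40) = 66
  D = 122 − 130 − (-40) + 2·66 = 164
ΔD = 164 − 2272 = -2108; ΔY = 66 − 1213 = -1147
Score = 2·(-2108) + (-1)·(-1147) = -3069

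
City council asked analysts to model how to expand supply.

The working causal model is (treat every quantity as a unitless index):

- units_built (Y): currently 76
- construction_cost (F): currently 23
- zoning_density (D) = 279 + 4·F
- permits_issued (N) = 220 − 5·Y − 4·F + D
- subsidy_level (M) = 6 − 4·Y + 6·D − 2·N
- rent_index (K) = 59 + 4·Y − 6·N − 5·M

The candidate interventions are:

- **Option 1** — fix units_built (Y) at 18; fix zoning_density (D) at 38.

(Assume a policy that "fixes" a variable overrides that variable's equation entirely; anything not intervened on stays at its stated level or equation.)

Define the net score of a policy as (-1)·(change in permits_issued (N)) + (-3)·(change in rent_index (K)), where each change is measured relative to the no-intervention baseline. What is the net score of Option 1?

-25235

Baseline:
  Y = 76
  F = 23
  D = 279 + 4·23 = 371
  N = 220 − 5·76 − 4·23 + 371 = 119
  M = 6 − 4·76 + 6·371 − 2·119 = 1690
  K = 59 + 4·76 − 6·119 − 5·1690 = -8801
Option 1 (Y := 18, D := 38):
  Y = 18
  F = 23
  D = 38
  N = 220 − 5·18 − 4·23 + 38 = 76
  M = 6 − 4·18 + 6·38 − 2·76 = 10
  K = 59 + 4·18 − 6·76 − 5·10 = -375
ΔN = 76 − 119 = -43; ΔK = -375 − (-8801) = 8426
Score = (-1)·(-43) + (-3)·8426 = -25235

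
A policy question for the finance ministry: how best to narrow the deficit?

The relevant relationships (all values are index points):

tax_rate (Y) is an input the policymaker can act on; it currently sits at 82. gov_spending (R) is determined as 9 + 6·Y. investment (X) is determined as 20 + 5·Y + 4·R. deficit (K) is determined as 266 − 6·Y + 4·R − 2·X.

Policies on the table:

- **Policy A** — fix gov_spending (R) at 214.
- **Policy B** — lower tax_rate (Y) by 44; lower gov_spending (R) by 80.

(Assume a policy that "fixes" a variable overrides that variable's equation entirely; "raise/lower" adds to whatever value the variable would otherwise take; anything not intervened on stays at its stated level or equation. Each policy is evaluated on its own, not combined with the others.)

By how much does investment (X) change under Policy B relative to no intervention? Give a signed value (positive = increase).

Baseline:
  Y = 82
  R = 9 + 6·82 = 501
  X = 20 + 5·82 + 4·501 = 2434
Policy B (Y − 44, R − 80):
  Y = 82 − 44 = 38
  R = 9 + 6·38 (−80 from intervention) = 157
  X = 20 + 5·38 + 4·157 = 838
Change in X: 838 − 2434 = -1596

-1596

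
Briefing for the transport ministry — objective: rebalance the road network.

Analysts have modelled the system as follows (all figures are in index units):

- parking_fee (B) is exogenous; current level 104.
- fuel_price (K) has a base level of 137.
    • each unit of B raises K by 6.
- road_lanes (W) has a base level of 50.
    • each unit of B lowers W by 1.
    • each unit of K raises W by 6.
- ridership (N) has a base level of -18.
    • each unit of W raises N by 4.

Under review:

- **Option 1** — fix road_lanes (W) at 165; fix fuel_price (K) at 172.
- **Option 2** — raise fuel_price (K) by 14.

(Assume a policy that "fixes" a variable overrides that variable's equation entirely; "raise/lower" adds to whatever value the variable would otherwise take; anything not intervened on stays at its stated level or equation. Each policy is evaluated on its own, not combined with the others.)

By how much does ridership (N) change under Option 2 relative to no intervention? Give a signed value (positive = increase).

336

Baseline:
  B = 104
  K = 137 + 6·104 = 761
  W = 50 − 104 + 6·761 = 4512
  N = -18 + 4·4512 = 18030
Option 2 (K + 14):
  B = 104
  K = 137 + 6·104 (+14 from intervention) = 775
  W = 50 − 104 + 6·775 = 4596
  N = -18 + 4·4596 = 18366
Change in N: 18366 − 18030 = 336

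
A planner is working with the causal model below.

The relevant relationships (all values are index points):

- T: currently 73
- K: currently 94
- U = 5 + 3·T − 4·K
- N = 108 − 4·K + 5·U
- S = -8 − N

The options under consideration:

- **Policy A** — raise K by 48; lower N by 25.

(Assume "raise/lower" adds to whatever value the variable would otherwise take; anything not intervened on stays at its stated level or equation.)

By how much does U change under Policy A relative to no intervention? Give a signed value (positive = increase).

-192

Baseline:
  T = 73
  K = 94
  U = 5 + 3·73 − 4·94 = -152
Policy A (K + 48, N − 25):
  T = 73
  K = 94 + 48 = 142
  U = 5 + 3·73 − 4·142 = -344
Change in U: -344 − (-152) = -192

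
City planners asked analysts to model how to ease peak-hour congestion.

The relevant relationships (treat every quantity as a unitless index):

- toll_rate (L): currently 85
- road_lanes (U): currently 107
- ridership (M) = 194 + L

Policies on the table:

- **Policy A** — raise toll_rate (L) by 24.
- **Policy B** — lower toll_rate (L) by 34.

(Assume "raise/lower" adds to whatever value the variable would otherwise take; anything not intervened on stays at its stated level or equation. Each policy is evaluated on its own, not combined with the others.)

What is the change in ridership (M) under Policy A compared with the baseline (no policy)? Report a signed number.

Baseline:
  L = 85
  M = 194 + 85 = 279
Policy A (L + 24):
  L = 85 + 24 = 109
  M = 194 + 109 = 303
Change in M: 303 − 279 = 24

24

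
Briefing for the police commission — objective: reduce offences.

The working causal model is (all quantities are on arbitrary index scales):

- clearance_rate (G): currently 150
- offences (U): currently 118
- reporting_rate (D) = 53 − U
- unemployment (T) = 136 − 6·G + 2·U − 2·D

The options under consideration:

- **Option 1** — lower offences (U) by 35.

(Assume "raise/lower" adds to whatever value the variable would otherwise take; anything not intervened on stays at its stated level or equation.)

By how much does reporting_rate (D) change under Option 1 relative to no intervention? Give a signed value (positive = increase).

Baseline:
  U = 118
  D = 53 − 118 = -65
Option 1 (U − 35):
  U = 118 − 35 = 83
  D = 53 − 83 = -30
Change in D: -30 − (-65) = 35

35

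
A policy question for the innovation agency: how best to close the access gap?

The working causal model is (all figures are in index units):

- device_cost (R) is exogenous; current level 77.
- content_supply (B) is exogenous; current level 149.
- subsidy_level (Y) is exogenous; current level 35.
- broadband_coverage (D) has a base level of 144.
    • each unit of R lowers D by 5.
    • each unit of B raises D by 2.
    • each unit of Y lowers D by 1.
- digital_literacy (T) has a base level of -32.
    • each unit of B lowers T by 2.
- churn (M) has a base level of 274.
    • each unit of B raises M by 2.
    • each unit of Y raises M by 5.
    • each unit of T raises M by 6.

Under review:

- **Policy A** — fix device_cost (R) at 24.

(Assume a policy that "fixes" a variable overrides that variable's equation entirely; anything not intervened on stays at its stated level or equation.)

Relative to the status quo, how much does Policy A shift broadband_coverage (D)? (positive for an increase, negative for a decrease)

265

Baseline:
  R = 77
  B = 149
  Y = 35
  D = 144 − 5·77 + 2·149 − 35 = 22
Policy A (R := 24):
  R = 24
  B = 149
  Y = 35
  D = 144 − 5·24 + 2·149 − 35 = 287
Change in D: 287 − 22 = 265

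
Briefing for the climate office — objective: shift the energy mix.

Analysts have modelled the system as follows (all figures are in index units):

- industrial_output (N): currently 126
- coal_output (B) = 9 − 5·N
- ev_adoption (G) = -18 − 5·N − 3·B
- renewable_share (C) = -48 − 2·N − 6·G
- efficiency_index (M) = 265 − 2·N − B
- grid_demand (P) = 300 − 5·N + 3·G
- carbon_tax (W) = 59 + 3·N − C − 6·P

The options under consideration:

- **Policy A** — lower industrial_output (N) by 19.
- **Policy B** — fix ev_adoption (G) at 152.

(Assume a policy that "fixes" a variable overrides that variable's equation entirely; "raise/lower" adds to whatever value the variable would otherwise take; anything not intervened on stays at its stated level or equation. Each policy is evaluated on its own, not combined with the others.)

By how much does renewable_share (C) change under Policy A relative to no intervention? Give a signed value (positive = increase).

1178

Baseline:
  N = 126
  B = 9 − 5·126 = -621
  G = -18 − 5·126 − 3·(-621) = 1215
  C = -48 − 2·126 − 6·1215 = -7590
Policy A (N − 19):
  N = 126 − 19 = 107
  B = 9 − 5·107 = -526
  G = -18 − 5·107 − 3·(-526) = 1025
  C = -48 − 2·107 − 6·1025 = -6412
Change in C: -6412 − (-7590) = 1178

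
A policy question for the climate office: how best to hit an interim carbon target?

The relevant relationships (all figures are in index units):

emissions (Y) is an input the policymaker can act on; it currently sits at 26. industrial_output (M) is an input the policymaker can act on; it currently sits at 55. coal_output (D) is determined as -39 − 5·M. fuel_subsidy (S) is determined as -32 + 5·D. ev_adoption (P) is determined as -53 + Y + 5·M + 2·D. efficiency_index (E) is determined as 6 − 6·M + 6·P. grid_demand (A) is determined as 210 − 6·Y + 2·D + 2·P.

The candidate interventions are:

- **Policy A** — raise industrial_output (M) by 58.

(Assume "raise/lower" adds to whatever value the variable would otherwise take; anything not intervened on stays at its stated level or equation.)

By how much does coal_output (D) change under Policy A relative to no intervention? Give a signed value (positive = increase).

Baseline:
  M = 55
  D = -39 − 5·55 = -314
Policy A (M + 58):
  M = 55 + 58 = 113
  D = -39 − 5·113 = -604
Change in D: -604 − (-314) = -290

-290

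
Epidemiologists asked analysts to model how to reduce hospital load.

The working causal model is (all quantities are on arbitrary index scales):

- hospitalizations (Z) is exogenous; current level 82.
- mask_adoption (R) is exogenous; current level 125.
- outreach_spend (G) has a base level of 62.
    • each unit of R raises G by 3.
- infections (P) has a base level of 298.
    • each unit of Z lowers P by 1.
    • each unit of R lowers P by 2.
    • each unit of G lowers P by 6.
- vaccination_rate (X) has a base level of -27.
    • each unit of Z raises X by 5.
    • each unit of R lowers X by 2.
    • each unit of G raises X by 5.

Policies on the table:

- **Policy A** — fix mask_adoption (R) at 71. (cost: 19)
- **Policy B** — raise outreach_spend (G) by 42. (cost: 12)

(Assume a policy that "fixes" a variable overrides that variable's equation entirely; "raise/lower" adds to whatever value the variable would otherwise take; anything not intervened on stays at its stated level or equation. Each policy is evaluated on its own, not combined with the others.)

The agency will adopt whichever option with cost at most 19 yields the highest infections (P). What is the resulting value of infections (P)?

Policy A (R := 71):
  Z = 82
  R = 71
  G = 62 + 3·71 = 275
  P = 298 − 82 − 2·71 − 6·275 = -1576
Policy B (G + 42):
  Z = 82
  R = 125
  G = 62 + 3·125 (+42 from intervention) = 479
  P = 298 − 82 − 2·125 − 6·479 = -2908
Comparing — Policy A: P=-1576, Policy B: P=-2908. Highest is -1576 (Policy A).

-1576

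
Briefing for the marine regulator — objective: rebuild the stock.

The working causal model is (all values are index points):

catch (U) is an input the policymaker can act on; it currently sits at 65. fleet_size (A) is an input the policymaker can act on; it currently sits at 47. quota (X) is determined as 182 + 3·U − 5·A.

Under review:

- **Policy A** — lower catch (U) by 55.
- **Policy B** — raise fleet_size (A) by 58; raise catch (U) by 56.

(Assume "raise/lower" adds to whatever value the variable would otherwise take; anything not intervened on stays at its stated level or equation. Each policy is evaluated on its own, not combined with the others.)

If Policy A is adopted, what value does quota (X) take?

-23

Policy A (U − 55):
  U = 65 − 55 = 10
  A = 47
  X = 182 + 3·10 − 5·47 = -23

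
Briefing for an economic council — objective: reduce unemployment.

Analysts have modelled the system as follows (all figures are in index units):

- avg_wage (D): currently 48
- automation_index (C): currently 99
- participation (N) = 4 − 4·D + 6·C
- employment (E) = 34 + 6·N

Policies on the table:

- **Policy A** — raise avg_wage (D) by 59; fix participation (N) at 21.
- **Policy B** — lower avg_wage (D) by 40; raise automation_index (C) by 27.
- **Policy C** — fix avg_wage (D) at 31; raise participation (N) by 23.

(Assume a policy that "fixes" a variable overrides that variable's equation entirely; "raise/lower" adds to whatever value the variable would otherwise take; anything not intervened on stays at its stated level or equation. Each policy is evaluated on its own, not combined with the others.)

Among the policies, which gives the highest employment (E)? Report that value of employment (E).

4402

Policy A (D + 59, N := 21):
  D = 48 + 59 = 107
  C = 99
  N = 21
  E = 34 + 6·21 = 160
Policy B (D − 40, C + 27):
  D = 48 − 40 = 8
  C = 99 + 27 = 126
  N = 4 − 4·8 + 6·126 = 728
  E = 34 + 6·728 = 4402
Policy C (D := 31, N + 23):
  D = 31
  C = 99
  N = 4 − 4·31 + 6·99 (+23 from intervention) = 497
  E = 34 + 6·497 = 3016
Comparing — Policy A: E=160, Policy B: E=4402, Policy C: E=3016. Highest is 4402 (Policy B).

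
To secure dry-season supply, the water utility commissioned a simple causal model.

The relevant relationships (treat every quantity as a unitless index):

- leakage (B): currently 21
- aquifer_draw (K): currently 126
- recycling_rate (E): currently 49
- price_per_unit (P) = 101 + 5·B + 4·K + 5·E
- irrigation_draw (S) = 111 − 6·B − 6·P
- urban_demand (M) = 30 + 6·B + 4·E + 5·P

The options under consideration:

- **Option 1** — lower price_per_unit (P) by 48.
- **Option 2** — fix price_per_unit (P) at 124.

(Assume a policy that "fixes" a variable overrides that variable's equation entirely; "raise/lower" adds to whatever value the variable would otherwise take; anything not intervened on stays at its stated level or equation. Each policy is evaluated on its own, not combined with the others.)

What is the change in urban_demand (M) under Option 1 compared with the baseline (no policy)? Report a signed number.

Baseline:
  B = 21
  K = 126
  E = 49
  P = 101 + 5·21 + 4·126 + 5·49 = 955
  M = 30 + 6·21 + 4·49 + 5·955 = 5127
Option 1 (P − 48):
  B = 21
  K = 126
  E = 49
  P = 101 + 5·21 + 4·126 + 5·49 (−48 from intervention) = 907
  M = 30 + 6·21 + 4·49 + 5·907 = 4887
Change in M: 4887 − 5127 = -240

-240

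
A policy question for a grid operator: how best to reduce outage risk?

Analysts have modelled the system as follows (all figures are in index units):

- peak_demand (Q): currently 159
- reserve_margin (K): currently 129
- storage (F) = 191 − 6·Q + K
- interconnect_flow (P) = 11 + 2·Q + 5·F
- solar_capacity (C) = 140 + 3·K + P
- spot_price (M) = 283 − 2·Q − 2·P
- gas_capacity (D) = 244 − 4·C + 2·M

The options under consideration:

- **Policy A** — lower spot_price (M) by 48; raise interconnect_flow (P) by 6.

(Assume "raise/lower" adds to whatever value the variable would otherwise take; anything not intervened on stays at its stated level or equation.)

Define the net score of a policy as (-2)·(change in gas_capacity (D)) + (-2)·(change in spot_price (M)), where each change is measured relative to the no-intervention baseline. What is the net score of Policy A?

408

Baseline:
  Q = 159
  K = 129
  F = 191 − 6·159 + 129 = -634
  P = 11 + 2·159 + 5·(-634) = -2841
  C = 140 + 3·129 + (-2841) = -2314
  M = 283 − 2·159 − 2·(-2841) = 5647
  D = 244 − 4·(-2314) + 2·5647 = 20794
Policy A (M − 48, P + 6):
  Q = 159
  K = 129
  F = 191 − 6·159 + 129 = -634
  P = 11 + 2·159 + 5·(-634) (+6 from intervention) = -2835
  C = 140 + 3·129 + (-2835) = -2308
  M = 283 − 2·159 − 2·(-2835) (−48 from intervention) = 5587
  D = 244 − 4·(-2308) + 2·5587 = 20650
ΔD = 20650 − 20794 = -144; ΔM = 5587 − 5647 = -60
Score = (-2)·(-144) + (-2)·(-60) = 408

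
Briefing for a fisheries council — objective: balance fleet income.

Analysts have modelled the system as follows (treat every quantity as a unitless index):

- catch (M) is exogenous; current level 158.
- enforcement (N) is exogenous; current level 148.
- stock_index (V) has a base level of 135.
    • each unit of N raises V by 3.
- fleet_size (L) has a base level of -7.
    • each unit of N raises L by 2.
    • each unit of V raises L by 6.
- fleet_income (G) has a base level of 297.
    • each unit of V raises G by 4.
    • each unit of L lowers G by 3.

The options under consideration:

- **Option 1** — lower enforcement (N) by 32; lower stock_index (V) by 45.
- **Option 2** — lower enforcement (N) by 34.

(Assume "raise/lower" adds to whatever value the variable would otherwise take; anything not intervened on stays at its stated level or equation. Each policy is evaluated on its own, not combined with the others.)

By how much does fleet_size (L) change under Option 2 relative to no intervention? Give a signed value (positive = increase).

Baseline:
  N = 148
  V = 135 + 3·148 = 579
  L = -7 + 2·148 + 6·579 = 3763
Option 2 (N − 34):
  N = 148 − 34 = 114
  V = 135 + 3·114 = 477
  L = -7 + 2·114 + 6·477 = 3083
Change in L: 3083 − 3763 = -680

-680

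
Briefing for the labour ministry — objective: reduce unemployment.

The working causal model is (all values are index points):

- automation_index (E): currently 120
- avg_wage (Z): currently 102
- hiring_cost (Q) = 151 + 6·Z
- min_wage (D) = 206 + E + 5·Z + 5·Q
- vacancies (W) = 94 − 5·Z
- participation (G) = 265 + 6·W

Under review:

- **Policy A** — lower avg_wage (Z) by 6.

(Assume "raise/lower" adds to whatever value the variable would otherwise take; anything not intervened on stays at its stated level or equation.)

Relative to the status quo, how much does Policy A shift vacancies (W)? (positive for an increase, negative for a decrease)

30

Baseline:
  Z = 102
  W = 94 − 5·102 = -416
Policy A (Z − 6):
  Z = 102 − 6 = 96
  W = 94 − 5·96 = -386
Change in W: -386 − (-416) = 30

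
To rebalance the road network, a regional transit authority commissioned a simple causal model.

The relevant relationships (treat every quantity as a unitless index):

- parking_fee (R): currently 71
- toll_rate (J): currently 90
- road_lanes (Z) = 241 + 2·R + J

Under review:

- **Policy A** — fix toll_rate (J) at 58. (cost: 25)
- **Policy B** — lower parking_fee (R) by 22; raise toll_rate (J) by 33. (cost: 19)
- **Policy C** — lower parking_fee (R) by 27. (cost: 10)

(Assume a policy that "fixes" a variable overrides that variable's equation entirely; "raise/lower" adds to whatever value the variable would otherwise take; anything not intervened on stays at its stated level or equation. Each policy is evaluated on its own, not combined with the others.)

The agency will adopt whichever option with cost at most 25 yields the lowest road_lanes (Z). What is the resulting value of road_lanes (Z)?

419

Policy A (J := 58):
  R = 71
  J = 58
  Z = 241 + 2·71 + 58 = 441
Policy B (R − 22, J + 33):
  R = 71 − 22 = 49
  J = 90 + 33 = 123
  Z = 241 + 2·49 + 123 = 462
Policy C (R − 27):
  R = 71 − 27 = 44
  J = 90
  Z = 241 + 2·44 + 90 = 419
Comparing — Policy A: Z=441, Policy B: Z=462, Policy C: Z=419. Lowest is 419 (Policy C).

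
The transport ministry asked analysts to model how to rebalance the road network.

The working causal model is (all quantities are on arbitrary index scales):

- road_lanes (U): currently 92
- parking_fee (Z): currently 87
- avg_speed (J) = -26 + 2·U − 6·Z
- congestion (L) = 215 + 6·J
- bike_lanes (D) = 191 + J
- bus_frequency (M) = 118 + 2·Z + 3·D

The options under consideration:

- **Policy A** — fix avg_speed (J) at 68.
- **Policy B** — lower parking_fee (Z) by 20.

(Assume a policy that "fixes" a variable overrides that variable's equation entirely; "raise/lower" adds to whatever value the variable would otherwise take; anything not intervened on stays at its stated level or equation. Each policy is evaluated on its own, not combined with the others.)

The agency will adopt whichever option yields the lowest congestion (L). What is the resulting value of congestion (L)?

Policy A (J := 68):
  U = 92
  Z = 87
  J = 68
  L = 215 + 6·68 = 623
Policy B (Z − 20):
  U = 92
  Z = 87 − 20 = 67
  J = -26 + 2·92 − 6·67 = -244
  L = 215 + 6·(-244) = -1249
Comparing — Policy A: L=623, Policy B: L=-1249. Lowest is -1249 (Policy B).

-1249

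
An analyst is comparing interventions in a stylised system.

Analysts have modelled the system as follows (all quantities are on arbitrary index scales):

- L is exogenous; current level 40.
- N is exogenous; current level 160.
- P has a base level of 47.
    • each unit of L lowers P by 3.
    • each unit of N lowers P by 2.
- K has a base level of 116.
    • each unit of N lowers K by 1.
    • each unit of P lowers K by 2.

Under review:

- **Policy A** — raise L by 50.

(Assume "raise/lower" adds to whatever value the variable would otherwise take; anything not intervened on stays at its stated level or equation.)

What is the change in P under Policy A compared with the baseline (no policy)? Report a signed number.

-150

Baseline:
  L = 40
  N = 160
  P = 47 − 3·40 − 2·160 = -393
Policy A (L + 50):
  L = 40 + 50 = 90
  N = 160
  P = 47 − 3·90 − 2·160 = -543
Change in P: -543 − (-393) = -150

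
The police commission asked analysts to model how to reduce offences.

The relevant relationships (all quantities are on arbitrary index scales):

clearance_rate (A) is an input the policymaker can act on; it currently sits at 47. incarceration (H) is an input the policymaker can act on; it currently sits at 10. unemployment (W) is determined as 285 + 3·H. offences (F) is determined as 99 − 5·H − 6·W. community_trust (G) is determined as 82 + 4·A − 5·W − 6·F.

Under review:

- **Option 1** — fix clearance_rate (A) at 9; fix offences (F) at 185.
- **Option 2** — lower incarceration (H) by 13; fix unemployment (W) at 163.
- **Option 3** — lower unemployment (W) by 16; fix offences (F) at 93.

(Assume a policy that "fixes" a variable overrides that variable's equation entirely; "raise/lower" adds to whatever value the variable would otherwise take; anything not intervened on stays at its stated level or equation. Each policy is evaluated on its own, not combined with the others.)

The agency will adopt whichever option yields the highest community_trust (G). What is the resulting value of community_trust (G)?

4639

Option 1 (A := 9, F := 185):
  A = 9
  H = 10
  W = 285 + 3·10 = 315
  F = 185
  G = 82 + 4·9 − 5·315 − 6·185 = -2567
Option 2 (H − 13, W := 163):
  A = 47
  H = 10 − 13 = -3
  W = 163
  F = 99 − 5·(-3) − 6·163 = -864
  G = 82 + 4·47 − 5·163 − 6·(-864) = 4639
Option 3 (W − 16, F := 93):
  A = 47
  H = 10
  W = 285 + 3·10 (−16 from intervention) = 299
  F = 93
  G = 82 + 4·47 − 5·299 − 6·93 = -1783
Comparing — Option 1: G=-2567, Option 2: G=4639, Option 3: G=-1783. Highest is 4639 (Option 2).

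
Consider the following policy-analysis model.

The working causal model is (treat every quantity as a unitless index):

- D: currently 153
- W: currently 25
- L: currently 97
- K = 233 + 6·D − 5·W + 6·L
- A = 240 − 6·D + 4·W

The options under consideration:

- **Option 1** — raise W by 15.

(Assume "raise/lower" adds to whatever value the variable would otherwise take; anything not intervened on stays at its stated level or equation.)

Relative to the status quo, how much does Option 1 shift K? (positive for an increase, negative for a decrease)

Baseline:
  D = 153
  W = 25
  L = 97
  K = 233 + 6·153 − 5·25 + 6·97 = 1608
Option 1 (W + 15):
  D = 153
  W = 25 + 15 = 40
  L = 97
  K = 233 + 6·153 − 5·40 + 6·97 = 1533
Change in K: 1533 − 1608 = -75

-75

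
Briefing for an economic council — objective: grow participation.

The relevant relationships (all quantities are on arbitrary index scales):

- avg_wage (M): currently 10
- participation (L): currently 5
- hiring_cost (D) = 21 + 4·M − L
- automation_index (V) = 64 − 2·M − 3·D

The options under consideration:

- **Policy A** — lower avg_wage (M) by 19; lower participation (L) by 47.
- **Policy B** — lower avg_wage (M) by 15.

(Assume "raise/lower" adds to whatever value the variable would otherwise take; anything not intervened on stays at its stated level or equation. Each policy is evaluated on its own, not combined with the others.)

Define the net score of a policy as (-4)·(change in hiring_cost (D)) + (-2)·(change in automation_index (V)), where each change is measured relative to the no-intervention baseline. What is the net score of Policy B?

-180

Baseline:
  M = 10
  L = 5
  D = 21 + 4·10 − 5 = 56
  V = 64 − 2·10 − 3·56 = -124
Policy B (M − 15):
  M = 10 − 15 = -5
  L = 5
  D = 21 + 4·(-5) − 5 = -4
  V = 64 − 2·(-5) − 3·(-4) = 86
ΔD = -4 − 56 = -60; ΔV = 86 − (-124) = 210
Score = (-4)·(-60) + (-2)·210 = -180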